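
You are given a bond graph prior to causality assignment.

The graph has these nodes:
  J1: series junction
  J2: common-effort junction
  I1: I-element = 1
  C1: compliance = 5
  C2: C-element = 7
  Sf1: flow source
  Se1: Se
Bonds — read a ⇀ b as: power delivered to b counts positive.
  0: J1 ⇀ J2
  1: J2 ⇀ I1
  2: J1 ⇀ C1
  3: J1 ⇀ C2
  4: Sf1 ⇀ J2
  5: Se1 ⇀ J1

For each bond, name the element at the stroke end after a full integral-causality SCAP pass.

b0 |J2
b1 |I1
b2 |J1
b3 |J1
b4 |Sf1
b5 |J1

#4 stroke at Sf1  (source Sf1 imposes f)
#5 stroke at J1  (Se1: effort source, stroke at far end)
#1 stroke at I1  (I1: I, integral causality)
#0 stroke at J2  (only one effort-in slot at J2)
#2 stroke at J1  (1-jn J1 has f-setter on 0)
#3 stroke at J1  (common-f at J1 fixed by 0)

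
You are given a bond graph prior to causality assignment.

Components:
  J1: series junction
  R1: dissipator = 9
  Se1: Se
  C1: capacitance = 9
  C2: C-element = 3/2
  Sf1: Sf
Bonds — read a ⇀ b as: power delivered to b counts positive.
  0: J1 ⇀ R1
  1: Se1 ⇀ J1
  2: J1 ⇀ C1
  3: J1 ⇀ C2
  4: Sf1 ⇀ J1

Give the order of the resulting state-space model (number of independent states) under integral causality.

2  (C1, C2 all integral)

b1 stroke→J1  (Se1: effort source, stroke at far end)
b4 stroke→Sf1  (Sf1 fixes flow; stroke at Sf1)
b0 stroke→J1  (J1 flow already set via bond 4)
b2 stroke→J1  (J1: bond 4 brought flow, rest push out)
b3 stroke→J1  (J1 flow already set via bond 4)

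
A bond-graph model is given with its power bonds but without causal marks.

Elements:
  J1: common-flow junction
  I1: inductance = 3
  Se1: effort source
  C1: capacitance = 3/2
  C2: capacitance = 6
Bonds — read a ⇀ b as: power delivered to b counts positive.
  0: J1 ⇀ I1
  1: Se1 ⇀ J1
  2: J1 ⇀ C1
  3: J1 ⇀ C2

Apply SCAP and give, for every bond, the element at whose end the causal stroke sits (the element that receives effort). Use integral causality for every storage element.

bond 1 →J1  (Se1 (Se) sets effort on bond)
bond 0 →I1  (I1 outputs flow p/I1)
bond 2 →J1  (J1: bond 0 brought flow, rest push out)
bond 3 →J1  (1-jn J1 has f-setter on 0)

β0 stroke→I1
β1 stroke→J1
β2 stroke→J1
β3 stroke→J1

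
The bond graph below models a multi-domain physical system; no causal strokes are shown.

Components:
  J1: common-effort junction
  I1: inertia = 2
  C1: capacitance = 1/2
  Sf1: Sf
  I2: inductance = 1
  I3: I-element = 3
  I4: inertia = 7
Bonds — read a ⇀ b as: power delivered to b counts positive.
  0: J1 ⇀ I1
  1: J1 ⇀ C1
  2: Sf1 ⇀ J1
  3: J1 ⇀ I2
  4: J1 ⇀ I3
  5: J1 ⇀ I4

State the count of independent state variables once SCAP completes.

bond 2 |Sf1  (Sf1 fixes flow; stroke at Sf1)
bond 0 |I1  (I1: I, integral causality)
bond 1 |J1  (C1 outputs effort q/C1)
bond 3 |I2  (0-jn J1 has e-setter on 1)
bond 4 |I3  (J1: bond 1 brought effort, rest push out)
bond 5 |I4  (common-e at J1 fixed by 1)

5  (C1, I1, I2, I3, I4 all integral)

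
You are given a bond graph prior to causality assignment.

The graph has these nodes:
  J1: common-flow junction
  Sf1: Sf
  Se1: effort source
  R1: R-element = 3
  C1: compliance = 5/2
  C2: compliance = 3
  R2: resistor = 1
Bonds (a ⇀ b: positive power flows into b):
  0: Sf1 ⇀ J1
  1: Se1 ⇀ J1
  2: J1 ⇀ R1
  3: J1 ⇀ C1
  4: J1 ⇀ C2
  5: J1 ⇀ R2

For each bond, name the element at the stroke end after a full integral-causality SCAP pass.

bond 0 →Sf1
bond 1 →J1
bond 2 →J1
bond 3 →J1
bond 4 →J1
bond 5 →J1

b0 stroke at Sf1  (source Sf1 imposes f)
b1 stroke at J1  (Se1: effort source, stroke at far end)
b2 stroke at J1  (J1 flow already set via bond 0)
b3 stroke at J1  (J1: bond 0 brought flow, rest push out)
b4 stroke at J1  (J1: bond 0 brought flow, rest push out)
b5 stroke at J1  (1-jn J1 has f-setter on 0)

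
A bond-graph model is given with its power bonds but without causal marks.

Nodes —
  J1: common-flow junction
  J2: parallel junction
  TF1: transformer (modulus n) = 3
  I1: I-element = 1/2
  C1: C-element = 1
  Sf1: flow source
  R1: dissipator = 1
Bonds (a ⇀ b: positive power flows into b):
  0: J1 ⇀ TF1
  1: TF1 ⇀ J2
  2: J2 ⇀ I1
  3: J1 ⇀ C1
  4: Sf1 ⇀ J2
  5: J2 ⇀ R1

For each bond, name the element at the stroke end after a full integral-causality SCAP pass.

bond 4 →Sf1  (Sf1: flow source, stroke at near end)
bond 2 →I1  (prefer integral on I1)
bond 3 →J1  (prefer integral on C1)
bond 0 →TF1  (closing 1-jn rule on J1)
bond 1 →J2  (TF1 one-in-one-out from 0)
bond 5 →R1  (J2: bond 1 brought effort, rest push out)

β0 |TF1
β1 |J2
β2 |I1
β3 |J1
β4 |Sf1
β5 |R1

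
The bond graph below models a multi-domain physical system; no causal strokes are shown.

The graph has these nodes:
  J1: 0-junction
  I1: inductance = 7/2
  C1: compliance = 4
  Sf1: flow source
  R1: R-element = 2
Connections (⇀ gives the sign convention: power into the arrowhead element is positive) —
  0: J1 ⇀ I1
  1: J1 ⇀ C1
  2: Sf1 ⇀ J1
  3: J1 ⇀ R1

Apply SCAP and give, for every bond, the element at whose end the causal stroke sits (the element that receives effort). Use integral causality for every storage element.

#2 stroke→Sf1  (Sf1: flow source, stroke at near end)
#0 stroke→I1  (prefer integral on I1)
#1 stroke→J1  (C1 outputs effort q/C1)
#3 stroke→R1  (J1: bond 1 brought effort, rest push out)

bond 0 |I1
bond 1 |J1
bond 2 |Sf1
bond 3 |R1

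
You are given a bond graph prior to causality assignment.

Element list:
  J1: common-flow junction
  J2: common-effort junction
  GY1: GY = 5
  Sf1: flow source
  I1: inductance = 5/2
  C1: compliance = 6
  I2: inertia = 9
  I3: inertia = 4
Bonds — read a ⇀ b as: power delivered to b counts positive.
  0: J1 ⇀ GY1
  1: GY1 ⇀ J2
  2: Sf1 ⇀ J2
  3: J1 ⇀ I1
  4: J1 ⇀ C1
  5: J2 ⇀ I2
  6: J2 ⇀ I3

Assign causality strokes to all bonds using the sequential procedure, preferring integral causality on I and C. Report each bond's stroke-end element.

β2 →Sf1  (Sf1 (Sf) sets flow on bond)
β3 →I1  (I1 integral (f out))
β0 →J1  (J1: bond 3 brought flow, rest push out)
β4 →J1  (J1: bond 3 brought flow, rest push out)
β1 →J2  (GY GY1: same side as bond 0)
β5 →I2  (0-jn J2 has e-setter on 1)
β6 →I3  (0-jn J2 has e-setter on 1)

bond 0 stroke at J1
bond 1 stroke at J2
bond 2 stroke at Sf1
bond 3 stroke at I1
bond 4 stroke at J1
bond 5 stroke at I2
bond 6 stroke at I3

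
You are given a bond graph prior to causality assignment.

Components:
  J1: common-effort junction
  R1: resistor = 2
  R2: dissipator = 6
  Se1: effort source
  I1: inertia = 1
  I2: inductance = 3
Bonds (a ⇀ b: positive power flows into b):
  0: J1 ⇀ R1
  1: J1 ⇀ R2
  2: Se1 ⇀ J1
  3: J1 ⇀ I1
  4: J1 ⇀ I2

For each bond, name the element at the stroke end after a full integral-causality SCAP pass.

β0 |R1
β1 |R2
β2 |J1
β3 |I1
β4 |I2

#2 |J1  (Se1 (Se) sets effort on bond)
#0 |R1  (J1 effort already set via bond 2)
#1 |R2  (J1: bond 2 brought effort, rest push out)
#3 |I1  (J1: bond 2 brought effort, rest push out)
#4 |I2  (common-e at J1 fixed by 2)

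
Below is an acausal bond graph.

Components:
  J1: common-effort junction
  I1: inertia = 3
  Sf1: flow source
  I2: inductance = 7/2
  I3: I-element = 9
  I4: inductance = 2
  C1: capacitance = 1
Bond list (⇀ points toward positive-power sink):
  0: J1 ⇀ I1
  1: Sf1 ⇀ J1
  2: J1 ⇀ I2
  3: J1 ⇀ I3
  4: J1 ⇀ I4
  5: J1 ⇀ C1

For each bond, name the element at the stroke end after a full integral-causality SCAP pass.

bond 1 →Sf1  (Sf1 (Sf) sets flow on bond)
bond 0 →I1  (I1: I, integral causality)
bond 2 →I2  (I2 outputs flow p/I2)
bond 3 →I3  (I3 integral (f out))
bond 4 →I4  (I4 outputs flow p/I4)
bond 5 →J1  (J1: last free bond brings effort in)

b0 stroke at I1
b1 stroke at Sf1
b2 stroke at I2
b3 stroke at I3
b4 stroke at I4
b5 stroke at J1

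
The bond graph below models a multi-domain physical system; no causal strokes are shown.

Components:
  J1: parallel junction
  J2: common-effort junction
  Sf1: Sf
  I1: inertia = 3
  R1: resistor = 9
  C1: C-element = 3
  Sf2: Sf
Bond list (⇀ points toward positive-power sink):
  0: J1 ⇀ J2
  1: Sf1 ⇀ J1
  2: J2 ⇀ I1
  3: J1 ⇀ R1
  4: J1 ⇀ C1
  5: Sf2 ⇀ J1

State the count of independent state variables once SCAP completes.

2  (C1, I1 all integral)

#1 |Sf1  (Sf1: flow source, stroke at near end)
#5 |Sf2  (source Sf2 imposes f)
#2 |I1  (I1 integral (f out))
#0 |J2  (only one effort-in slot at J2)
#4 |J1  (prefer integral on C1)
#3 |R1  (0-jn J1 has e-setter on 4)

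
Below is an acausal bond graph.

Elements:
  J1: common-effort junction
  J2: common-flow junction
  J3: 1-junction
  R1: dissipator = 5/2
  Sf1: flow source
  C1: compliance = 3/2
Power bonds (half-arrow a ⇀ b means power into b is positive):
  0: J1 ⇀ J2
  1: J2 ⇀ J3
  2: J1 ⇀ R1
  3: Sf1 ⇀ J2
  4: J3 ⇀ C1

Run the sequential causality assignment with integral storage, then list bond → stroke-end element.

bond 3 |Sf1  (Sf1 fixes flow; stroke at Sf1)
bond 0 |J2  (J2 flow already set via bond 3)
bond 1 |J2  (common-f at J2 fixed by 3)
bond 4 |J3  (J3: bond 1 brought flow, rest push out)
bond 2 |J1  (only one effort-in slot at J1)

#0 →J2
#1 →J2
#2 →J1
#3 →Sf1
#4 →J3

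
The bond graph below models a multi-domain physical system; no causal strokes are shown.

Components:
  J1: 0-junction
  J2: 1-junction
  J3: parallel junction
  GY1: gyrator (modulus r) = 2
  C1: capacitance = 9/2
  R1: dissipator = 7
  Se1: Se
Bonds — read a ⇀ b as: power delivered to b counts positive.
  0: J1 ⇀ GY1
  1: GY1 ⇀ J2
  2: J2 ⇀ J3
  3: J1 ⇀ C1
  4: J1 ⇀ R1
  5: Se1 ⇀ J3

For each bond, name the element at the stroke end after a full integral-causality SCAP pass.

#5 →J3  (Se1: effort source, stroke at far end)
#2 →J2  (J3: bond 5 brought effort, rest push out)
#1 →GY1  (J2 needs exactly one f-in)
#0 →GY1  (through GY1, causality inverts; strokes same side of GY1)
#3 →J1  (C1: C, integral causality)
#4 →R1  (0-jn J1 has e-setter on 3)

bond 0 |GY1
bond 1 |GY1
bond 2 |J2
bond 3 |J1
bond 4 |R1
bond 5 |J3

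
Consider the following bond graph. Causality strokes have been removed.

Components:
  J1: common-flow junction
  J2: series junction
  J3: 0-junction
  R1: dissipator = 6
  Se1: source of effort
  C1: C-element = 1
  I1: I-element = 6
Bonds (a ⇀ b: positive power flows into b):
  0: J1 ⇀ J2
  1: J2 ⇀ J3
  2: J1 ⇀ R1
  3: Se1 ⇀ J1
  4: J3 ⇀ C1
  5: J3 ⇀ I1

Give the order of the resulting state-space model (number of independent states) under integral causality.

2  (C1, I1 all integral)

β3 stroke at J1  (Se1 (Se) sets effort on bond)
β4 stroke at J3  (C1 integral (e out))
β1 stroke at J2  (0-jn J3 has e-setter on 4)
β5 stroke at I1  (J3: bond 4 brought effort, rest push out)
β0 stroke at J1  (only one flow-in slot at J2)
β2 stroke at R1  (J1: last free bond brings flow in)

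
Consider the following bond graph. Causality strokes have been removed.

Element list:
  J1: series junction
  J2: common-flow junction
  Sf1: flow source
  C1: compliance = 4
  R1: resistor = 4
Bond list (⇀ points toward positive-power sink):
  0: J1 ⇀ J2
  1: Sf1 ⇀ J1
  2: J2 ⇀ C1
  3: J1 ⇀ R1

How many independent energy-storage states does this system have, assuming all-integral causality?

1  (C1 all integral)

β1 |Sf1  (source Sf1 imposes f)
β0 |J1  (1-jn J1 has f-setter on 1)
β3 |J1  (common-f at J1 fixed by 1)
β2 |J2  (1-jn J2 has f-setter on 0)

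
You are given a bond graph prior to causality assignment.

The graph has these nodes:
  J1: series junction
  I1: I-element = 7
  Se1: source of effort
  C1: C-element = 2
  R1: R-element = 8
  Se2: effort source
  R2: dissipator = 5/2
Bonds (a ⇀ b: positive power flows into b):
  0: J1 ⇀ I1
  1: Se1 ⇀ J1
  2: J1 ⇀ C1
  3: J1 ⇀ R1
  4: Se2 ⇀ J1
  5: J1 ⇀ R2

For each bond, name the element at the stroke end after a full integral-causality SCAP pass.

bond 1 stroke at J1  (source Se1 imposes e)
bond 4 stroke at J1  (Se2: effort source, stroke at far end)
bond 0 stroke at I1  (I1: I, integral causality)
bond 2 stroke at J1  (J1: bond 0 brought flow, rest push out)
bond 3 stroke at J1  (1-jn J1 has f-setter on 0)
bond 5 stroke at J1  (J1 flow already set via bond 0)

bond 0 |I1
bond 1 |J1
bond 2 |J1
bond 3 |J1
bond 4 |J1
bond 5 |J1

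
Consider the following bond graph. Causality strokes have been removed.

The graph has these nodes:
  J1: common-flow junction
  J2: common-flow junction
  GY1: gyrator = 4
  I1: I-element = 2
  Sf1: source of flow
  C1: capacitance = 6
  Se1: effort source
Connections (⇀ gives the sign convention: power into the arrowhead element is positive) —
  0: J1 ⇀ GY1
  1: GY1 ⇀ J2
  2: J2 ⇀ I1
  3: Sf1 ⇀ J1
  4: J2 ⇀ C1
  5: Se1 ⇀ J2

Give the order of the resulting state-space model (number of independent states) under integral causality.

bond 3 stroke→Sf1  (Sf1 fixes flow; stroke at Sf1)
bond 5 stroke→J2  (source Se1 imposes e)
bond 0 stroke→J1  (common-f at J1 fixed by 3)
bond 1 stroke→J2  (GY1: gyrator matches bond 0)
bond 2 stroke→I1  (I1 outputs flow p/I1)
bond 4 stroke→J2  (1-jn J2 has f-setter on 2)

2  (C1, I1 all integral)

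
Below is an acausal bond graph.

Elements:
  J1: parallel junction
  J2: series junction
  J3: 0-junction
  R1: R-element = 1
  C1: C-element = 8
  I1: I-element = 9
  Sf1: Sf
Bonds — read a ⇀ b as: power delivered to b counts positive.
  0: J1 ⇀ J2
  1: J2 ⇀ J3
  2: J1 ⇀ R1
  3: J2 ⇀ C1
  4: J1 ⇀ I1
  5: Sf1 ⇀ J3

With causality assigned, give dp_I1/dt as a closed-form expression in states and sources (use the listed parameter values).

b5 →Sf1  (Sf1 (Sf) sets flow on bond)
b1 →J3  (J3 needs exactly one e-in)
b0 →J2  (J2: bond 1 brought flow, rest push out)
b3 →J2  (J2 flow already set via bond 1)
b4 →I1  (prefer integral on I1)
b2 →J1  (J1: last free bond brings effort in)

dp_I1/dt = F_Sf1 - p_I1/9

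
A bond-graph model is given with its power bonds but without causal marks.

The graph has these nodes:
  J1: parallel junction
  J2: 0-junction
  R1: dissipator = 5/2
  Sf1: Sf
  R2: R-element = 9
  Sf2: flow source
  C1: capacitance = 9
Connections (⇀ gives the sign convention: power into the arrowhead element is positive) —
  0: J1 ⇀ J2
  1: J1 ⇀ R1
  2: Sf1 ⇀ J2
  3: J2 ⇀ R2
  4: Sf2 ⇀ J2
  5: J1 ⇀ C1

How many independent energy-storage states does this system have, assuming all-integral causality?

β2 stroke→Sf1  (source Sf1 imposes f)
β4 stroke→Sf2  (Sf2 (Sf) sets flow on bond)
β5 stroke→J1  (prefer integral on C1)
β0 stroke→J2  (J1: bond 5 brought effort, rest push out)
β1 stroke→R1  (J1: bond 5 brought effort, rest push out)
β3 stroke→R2  (common-e at J2 fixed by 0)

1  (C1 all integral)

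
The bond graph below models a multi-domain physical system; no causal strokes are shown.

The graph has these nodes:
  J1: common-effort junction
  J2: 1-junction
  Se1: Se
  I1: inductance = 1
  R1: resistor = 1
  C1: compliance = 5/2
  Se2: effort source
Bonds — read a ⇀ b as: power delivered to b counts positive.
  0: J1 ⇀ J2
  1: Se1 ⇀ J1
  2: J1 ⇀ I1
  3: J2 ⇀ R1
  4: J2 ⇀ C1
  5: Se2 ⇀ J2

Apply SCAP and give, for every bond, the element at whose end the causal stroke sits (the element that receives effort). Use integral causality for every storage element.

bond 0 →J2
bond 1 →J1
bond 2 →I1
bond 3 →R1
bond 4 →J2
bond 5 →J2

#1 |J1  (Se1 fixes effort; stroke away)
#5 |J2  (Se2: effort source, stroke at far end)
#0 |J2  (J1: bond 1 brought effort, rest push out)
#2 |I1  (0-jn J1 has e-setter on 1)
#4 |J2  (C1 outputs effort q/C1)
#3 |R1  (J2: last free bond brings flow in)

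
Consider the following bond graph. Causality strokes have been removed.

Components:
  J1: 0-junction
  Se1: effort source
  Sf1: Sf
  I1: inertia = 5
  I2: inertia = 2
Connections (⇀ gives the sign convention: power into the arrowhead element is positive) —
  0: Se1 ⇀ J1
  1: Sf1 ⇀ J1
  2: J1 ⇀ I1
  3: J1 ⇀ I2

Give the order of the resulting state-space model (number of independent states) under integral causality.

β0 →J1  (Se1: effort source, stroke at far end)
β1 →Sf1  (Sf1: flow source, stroke at near end)
β2 →I1  (J1: bond 0 brought effort, rest push out)
β3 →I2  (0-jn J1 has e-setter on 0)

2  (I1, I2 all integral)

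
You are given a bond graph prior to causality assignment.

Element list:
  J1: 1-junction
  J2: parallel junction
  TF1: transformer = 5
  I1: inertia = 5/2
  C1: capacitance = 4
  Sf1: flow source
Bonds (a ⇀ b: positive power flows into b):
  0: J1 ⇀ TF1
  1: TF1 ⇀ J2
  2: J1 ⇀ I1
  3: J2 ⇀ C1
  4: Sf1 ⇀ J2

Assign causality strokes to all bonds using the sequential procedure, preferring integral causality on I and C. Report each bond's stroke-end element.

#0 →J1
#1 →TF1
#2 →I1
#3 →J2
#4 →Sf1

#4 stroke at Sf1  (source Sf1 imposes f)
#2 stroke at I1  (I1: I, integral causality)
#0 stroke at J1  (J1 flow already set via bond 2)
#1 stroke at TF1  (through TF1, causality passes straight; one stroke at TF1)
#3 stroke at J2  (closing 0-jn rule on J2)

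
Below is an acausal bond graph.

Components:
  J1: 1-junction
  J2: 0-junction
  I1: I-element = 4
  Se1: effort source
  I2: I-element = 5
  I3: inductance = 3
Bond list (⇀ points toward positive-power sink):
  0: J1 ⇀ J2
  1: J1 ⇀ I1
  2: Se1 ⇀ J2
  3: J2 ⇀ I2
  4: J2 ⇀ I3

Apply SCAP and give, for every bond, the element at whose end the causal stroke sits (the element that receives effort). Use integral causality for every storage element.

b0 →J1
b1 →I1
b2 →J2
b3 →I2
b4 →I3

β2 stroke→J2  (source Se1 imposes e)
β0 stroke→J1  (common-e at J2 fixed by 2)
β3 stroke→I2  (J2: bond 2 brought effort, rest push out)
β4 stroke→I3  (J2 effort already set via bond 2)
β1 stroke→I1  (only one flow-in slot at J1)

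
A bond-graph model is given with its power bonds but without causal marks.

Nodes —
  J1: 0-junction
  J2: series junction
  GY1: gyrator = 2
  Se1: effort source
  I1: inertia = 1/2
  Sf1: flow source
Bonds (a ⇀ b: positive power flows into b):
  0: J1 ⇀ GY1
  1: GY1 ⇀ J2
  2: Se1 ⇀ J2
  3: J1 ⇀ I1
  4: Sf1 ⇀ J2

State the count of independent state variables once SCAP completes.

1  (I1 all integral)

b2 stroke at J2  (Se1: effort source, stroke at far end)
b4 stroke at Sf1  (Sf1: flow source, stroke at near end)
b1 stroke at J2  (common-f at J2 fixed by 4)
b0 stroke at J1  (GY GY1: same side as bond 1)
b3 stroke at I1  (common-e at J1 fixed by 0)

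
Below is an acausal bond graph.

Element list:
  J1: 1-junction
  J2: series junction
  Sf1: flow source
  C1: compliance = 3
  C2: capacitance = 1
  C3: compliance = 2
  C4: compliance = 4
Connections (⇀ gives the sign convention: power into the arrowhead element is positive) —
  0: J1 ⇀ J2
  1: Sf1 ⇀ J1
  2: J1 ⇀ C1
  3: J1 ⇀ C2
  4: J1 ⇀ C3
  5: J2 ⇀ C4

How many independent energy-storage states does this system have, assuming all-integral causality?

b1 |Sf1  (Sf1 (Sf) sets flow on bond)
b0 |J1  (common-f at J1 fixed by 1)
b2 |J1  (J1: bond 1 brought flow, rest push out)
b3 |J1  (common-f at J1 fixed by 1)
b4 |J1  (1-jn J1 has f-setter on 1)
b5 |J2  (common-f at J2 fixed by 0)

4  (C1, C2, C3, C4 all integral)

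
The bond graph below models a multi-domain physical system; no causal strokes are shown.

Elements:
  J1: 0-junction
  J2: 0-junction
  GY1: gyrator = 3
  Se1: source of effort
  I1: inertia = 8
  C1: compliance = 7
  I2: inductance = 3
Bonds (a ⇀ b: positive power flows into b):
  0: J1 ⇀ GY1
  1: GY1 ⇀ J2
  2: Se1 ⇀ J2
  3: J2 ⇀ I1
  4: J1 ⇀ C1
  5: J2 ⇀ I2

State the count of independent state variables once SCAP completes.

3  (C1, I1, I2 all integral)

#2 →J2  (Se1 (Se) sets effort on bond)
#1 →GY1  (common-e at J2 fixed by 2)
#3 →I1  (J2 effort already set via bond 2)
#5 →I2  (common-e at J2 fixed by 2)
#0 →GY1  (through GY1, causality inverts; strokes same side of GY1)
#4 →J1  (closing 0-jn rule on J1)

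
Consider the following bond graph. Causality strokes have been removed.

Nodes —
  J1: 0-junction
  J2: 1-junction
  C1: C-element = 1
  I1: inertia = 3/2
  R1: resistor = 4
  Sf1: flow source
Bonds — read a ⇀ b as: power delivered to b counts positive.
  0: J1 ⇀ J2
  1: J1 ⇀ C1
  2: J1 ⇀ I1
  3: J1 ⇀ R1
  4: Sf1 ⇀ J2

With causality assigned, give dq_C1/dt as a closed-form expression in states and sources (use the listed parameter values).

bond 4 stroke→Sf1  (Sf1 (Sf) sets flow on bond)
bond 0 stroke→J2  (common-f at J2 fixed by 4)
bond 1 stroke→J1  (C1: C, integral causality)
bond 2 stroke→I1  (J1 effort already set via bond 1)
bond 3 stroke→R1  (J1 effort already set via bond 1)

dq_C1/dt = -F_Sf1 - 2*p_I1/3 - q_C1/4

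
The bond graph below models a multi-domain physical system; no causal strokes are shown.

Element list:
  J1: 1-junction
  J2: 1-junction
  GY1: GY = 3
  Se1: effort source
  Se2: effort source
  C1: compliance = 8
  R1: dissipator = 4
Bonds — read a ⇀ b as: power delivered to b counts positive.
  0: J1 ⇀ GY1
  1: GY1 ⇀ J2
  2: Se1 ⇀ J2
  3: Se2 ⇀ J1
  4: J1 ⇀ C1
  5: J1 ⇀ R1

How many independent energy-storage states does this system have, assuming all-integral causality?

1  (C1 all integral)

bond 2 →J2  (Se1: effort source, stroke at far end)
bond 3 →J1  (Se2 (Se) sets effort on bond)
bond 1 →GY1  (J2: last free bond brings flow in)
bond 0 →GY1  (through GY1, causality inverts; strokes same side of GY1)
bond 4 →J1  (J1 flow already set via bond 0)
bond 5 →J1  (common-f at J1 fixed by 0)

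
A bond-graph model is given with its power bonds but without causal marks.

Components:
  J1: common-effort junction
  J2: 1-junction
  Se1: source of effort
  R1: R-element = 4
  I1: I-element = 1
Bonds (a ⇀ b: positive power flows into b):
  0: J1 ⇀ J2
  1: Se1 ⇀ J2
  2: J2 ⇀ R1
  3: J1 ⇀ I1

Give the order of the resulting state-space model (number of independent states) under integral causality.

1  (I1 all integral)

β1 →J2  (Se1 fixes effort; stroke away)
β3 →I1  (prefer integral on I1)
β0 →J1  (J1: last free bond brings effort in)
β2 →J2  (J2 flow already set via bond 0)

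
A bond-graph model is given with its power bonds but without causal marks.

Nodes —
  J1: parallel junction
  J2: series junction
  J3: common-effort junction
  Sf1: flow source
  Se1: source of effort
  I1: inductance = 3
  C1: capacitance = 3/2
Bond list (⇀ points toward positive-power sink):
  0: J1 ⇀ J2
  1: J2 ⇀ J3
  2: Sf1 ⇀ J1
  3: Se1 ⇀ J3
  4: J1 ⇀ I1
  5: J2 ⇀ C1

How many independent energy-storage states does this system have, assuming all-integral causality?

#2 →Sf1  (Sf1 fixes flow; stroke at Sf1)
#3 →J3  (Se1 fixes effort; stroke away)
#1 →J2  (0-jn J3 has e-setter on 3)
#4 →I1  (I1 outputs flow p/I1)
#0 →J1  (closing 0-jn rule on J1)
#5 →J2  (J2: bond 0 brought flow, rest push out)

2  (C1, I1 all integral)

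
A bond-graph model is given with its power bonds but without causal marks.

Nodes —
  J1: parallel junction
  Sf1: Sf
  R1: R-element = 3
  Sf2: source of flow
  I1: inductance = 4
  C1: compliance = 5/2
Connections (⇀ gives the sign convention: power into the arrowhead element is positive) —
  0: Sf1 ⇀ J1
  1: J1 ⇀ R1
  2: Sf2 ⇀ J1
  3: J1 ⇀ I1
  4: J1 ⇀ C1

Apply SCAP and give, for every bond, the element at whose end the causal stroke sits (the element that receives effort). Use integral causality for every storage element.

#0 stroke at Sf1
#1 stroke at R1
#2 stroke at Sf2
#3 stroke at I1
#4 stroke at J1

bond 0 →Sf1  (Sf1: flow source, stroke at near end)
bond 2 →Sf2  (Sf2 fixes flow; stroke at Sf2)
bond 3 →I1  (I1: I, integral causality)
bond 4 →J1  (C1 integral (e out))
bond 1 →R1  (0-jn J1 has e-setter on 4)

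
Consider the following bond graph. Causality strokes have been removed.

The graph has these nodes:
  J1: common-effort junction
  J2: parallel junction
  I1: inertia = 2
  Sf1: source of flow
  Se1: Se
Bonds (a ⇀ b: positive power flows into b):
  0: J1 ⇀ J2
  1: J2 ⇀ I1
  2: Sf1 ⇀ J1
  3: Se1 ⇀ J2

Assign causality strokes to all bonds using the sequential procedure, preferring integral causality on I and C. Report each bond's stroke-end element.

bond 0 stroke→J1
bond 1 stroke→I1
bond 2 stroke→Sf1
bond 3 stroke→J2

β2 |Sf1  (source Sf1 imposes f)
β3 |J2  (Se1 fixes effort; stroke away)
β0 |J1  (only one effort-in slot at J1)
β1 |I1  (J2 effort already set via bond 3)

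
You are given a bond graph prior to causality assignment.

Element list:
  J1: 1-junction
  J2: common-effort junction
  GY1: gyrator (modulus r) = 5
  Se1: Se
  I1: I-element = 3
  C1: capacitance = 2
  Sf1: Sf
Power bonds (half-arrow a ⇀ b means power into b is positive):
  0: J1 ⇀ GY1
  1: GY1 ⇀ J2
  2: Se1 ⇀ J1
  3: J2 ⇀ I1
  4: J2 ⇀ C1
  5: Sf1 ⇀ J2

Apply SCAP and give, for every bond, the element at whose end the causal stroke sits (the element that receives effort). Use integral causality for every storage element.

b0 stroke at GY1
b1 stroke at GY1
b2 stroke at J1
b3 stroke at I1
b4 stroke at J2
b5 stroke at Sf1

β2 →J1  (Se1 (Se) sets effort on bond)
β5 →Sf1  (source Sf1 imposes f)
β0 →GY1  (only one flow-in slot at J1)
β1 →GY1  (through GY1, causality inverts; strokes same side of GY1)
β3 →I1  (prefer integral on I1)
β4 →J2  (only one effort-in slot at J2)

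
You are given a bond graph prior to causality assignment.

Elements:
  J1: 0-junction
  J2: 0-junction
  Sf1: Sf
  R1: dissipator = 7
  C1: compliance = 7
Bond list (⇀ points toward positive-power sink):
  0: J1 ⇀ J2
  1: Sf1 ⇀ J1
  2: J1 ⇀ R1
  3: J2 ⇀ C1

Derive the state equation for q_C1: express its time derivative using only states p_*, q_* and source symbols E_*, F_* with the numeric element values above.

dq_C1/dt = F_Sf1 - q_C1/49

#1 stroke at Sf1  (source Sf1 imposes f)
#3 stroke at J2  (C1 integral (e out))
#0 stroke at J1  (J2 effort already set via bond 3)
#2 stroke at R1  (common-e at J1 fixed by 0)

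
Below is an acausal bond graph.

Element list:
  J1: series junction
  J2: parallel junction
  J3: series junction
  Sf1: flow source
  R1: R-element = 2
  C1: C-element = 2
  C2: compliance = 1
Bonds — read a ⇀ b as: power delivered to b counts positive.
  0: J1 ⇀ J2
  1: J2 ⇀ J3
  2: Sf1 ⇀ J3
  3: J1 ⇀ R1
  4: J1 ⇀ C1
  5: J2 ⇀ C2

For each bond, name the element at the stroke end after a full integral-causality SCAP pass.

bond 2 →Sf1  (Sf1 (Sf) sets flow on bond)
bond 1 →J3  (1-jn J3 has f-setter on 2)
bond 4 →J1  (C1: C, integral causality)
bond 5 →J2  (prefer integral on C2)
bond 0 →J1  (common-e at J2 fixed by 5)
bond 3 →R1  (only one flow-in slot at J1)

#0 stroke→J1
#1 stroke→J3
#2 stroke→Sf1
#3 stroke→R1
#4 stroke→J1
#5 stroke→J2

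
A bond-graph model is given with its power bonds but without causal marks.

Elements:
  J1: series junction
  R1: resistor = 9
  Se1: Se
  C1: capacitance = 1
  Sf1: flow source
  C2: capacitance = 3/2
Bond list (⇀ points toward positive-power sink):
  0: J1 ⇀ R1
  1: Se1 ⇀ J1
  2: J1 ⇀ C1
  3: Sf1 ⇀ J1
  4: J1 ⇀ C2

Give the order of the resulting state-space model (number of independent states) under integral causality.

2  (C1, C2 all integral)

#1 →J1  (Se1 fixes effort; stroke away)
#3 →Sf1  (Sf1 (Sf) sets flow on bond)
#0 →J1  (common-f at J1 fixed by 3)
#2 →J1  (common-f at J1 fixed by 3)
#4 →J1  (J1: bond 3 brought flow, rest push out)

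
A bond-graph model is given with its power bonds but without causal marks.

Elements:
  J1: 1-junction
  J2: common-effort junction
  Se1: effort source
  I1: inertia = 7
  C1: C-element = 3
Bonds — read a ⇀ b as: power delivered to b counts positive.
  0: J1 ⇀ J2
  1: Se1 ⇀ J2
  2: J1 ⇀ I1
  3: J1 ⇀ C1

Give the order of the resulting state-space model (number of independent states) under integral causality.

2  (C1, I1 all integral)

b1 |J2  (source Se1 imposes e)
b0 |J1  (J2 effort already set via bond 1)
b2 |I1  (prefer integral on I1)
b3 |J1  (J1: bond 2 brought flow, rest push out)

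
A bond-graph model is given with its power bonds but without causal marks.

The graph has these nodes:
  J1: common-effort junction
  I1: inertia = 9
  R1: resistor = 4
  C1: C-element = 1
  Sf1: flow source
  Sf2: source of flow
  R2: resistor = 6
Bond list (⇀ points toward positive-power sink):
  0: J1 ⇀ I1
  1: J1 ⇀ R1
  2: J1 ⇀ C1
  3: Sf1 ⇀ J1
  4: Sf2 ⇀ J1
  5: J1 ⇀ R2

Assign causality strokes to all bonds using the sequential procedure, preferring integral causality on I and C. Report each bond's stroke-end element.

b3 →Sf1  (Sf1 (Sf) sets flow on bond)
b4 →Sf2  (Sf2 (Sf) sets flow on bond)
b0 →I1  (I1 outputs flow p/I1)
b2 →J1  (C1: C, integral causality)
b1 →R1  (common-e at J1 fixed by 2)
b5 →R2  (common-e at J1 fixed by 2)

#0 stroke→I1
#1 stroke→R1
#2 stroke→J1
#3 stroke→Sf1
#4 stroke→Sf2
#5 stroke→R2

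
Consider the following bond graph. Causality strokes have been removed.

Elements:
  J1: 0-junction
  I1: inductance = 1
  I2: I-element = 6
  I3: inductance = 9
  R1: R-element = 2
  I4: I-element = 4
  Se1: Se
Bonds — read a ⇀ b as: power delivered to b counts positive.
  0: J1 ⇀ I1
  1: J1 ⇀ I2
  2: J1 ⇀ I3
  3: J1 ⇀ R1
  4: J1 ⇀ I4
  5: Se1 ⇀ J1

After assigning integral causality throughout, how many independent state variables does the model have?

4  (I1, I2, I3, I4 all integral)

#5 |J1  (Se1 fixes effort; stroke away)
#0 |I1  (0-jn J1 has e-setter on 5)
#1 |I2  (0-jn J1 has e-setter on 5)
#2 |I3  (common-e at J1 fixed by 5)
#3 |R1  (J1 effort already set via bond 5)
#4 |I4  (common-e at J1 fixed by 5)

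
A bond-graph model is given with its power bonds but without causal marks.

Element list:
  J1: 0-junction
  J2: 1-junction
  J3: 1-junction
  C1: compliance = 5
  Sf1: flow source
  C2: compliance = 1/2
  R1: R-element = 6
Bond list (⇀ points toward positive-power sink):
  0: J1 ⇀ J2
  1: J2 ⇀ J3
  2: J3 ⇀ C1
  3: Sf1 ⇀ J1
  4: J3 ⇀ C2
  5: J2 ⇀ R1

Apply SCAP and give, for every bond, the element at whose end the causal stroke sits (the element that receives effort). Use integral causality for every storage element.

#0 stroke at J1
#1 stroke at J2
#2 stroke at J3
#3 stroke at Sf1
#4 stroke at J3
#5 stroke at J2

b3 |Sf1  (Sf1 (Sf) sets flow on bond)
b0 |J1  (only one effort-in slot at J1)
b1 |J2  (J2 flow already set via bond 0)
b5 |J2  (J2: bond 0 brought flow, rest push out)
b2 |J3  (1-jn J3 has f-setter on 1)
b4 |J3  (1-jn J3 has f-setter on 1)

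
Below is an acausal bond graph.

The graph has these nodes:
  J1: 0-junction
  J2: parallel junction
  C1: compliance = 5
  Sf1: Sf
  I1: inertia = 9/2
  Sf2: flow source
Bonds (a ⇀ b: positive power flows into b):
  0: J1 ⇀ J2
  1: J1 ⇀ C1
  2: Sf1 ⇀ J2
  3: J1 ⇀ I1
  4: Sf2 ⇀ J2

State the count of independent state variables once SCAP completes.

bond 2 stroke→Sf1  (source Sf1 imposes f)
bond 4 stroke→Sf2  (Sf2 fixes flow; stroke at Sf2)
bond 0 stroke→J2  (J2: last free bond brings effort in)
bond 1 stroke→J1  (C1: C, integral causality)
bond 3 stroke→I1  (0-jn J1 has e-setter on 1)

2  (C1, I1 all integral)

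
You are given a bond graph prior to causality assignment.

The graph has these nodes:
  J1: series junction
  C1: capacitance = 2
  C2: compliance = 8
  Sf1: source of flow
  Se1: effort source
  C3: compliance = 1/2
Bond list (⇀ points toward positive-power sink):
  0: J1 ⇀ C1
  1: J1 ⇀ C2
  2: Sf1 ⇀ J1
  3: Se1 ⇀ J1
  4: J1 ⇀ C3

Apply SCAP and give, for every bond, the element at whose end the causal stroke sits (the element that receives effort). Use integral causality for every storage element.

#2 |Sf1  (source Sf1 imposes f)
#3 |J1  (Se1 fixes effort; stroke away)
#0 |J1  (common-f at J1 fixed by 2)
#1 |J1  (1-jn J1 has f-setter on 2)
#4 |J1  (1-jn J1 has f-setter on 2)

bond 0 stroke at J1
bond 1 stroke at J1
bond 2 stroke at Sf1
bond 3 stroke at J1
bond 4 stroke at J1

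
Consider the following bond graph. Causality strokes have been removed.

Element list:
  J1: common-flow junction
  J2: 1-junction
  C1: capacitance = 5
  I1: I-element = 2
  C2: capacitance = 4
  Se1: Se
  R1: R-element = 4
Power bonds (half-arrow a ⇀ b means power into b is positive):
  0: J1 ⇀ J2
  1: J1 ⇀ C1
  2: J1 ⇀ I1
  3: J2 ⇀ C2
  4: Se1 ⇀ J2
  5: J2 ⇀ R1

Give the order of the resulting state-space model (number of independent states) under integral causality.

b4 |J2  (Se1: effort source, stroke at far end)
b1 |J1  (C1: C, integral causality)
b2 |I1  (I1 outputs flow p/I1)
b0 |J1  (J1 flow already set via bond 2)
b3 |J2  (J2 flow already set via bond 0)
b5 |J2  (common-f at J2 fixed by 0)

3  (C1, C2, I1 all integral)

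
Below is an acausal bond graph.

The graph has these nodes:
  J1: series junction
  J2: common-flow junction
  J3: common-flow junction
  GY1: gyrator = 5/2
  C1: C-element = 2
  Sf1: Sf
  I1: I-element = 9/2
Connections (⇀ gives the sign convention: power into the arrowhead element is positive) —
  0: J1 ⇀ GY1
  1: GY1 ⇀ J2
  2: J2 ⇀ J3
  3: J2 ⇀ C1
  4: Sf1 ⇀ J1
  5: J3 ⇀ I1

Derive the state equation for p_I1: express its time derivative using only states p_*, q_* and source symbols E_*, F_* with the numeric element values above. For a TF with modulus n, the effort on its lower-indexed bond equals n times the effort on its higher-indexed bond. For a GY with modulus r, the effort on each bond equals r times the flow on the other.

dp_I1/dt = 5*F_Sf1/2 - q_C1/2

b4 →Sf1  (Sf1 fixes flow; stroke at Sf1)
b0 →J1  (J1: bond 4 brought flow, rest push out)
b1 →J2  (through GY1, causality inverts; strokes same side of GY1)
b3 →J2  (prefer integral on C1)
b2 →J3  (closing 1-jn rule on J2)
b5 →I1  (J3 needs exactly one f-in)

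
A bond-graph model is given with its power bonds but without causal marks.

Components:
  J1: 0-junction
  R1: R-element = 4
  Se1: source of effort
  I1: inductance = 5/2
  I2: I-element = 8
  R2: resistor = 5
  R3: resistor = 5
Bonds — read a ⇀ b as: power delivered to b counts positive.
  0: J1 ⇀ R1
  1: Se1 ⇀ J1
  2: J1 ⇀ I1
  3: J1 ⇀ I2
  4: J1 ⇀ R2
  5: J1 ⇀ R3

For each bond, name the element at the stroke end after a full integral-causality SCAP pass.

β0 |R1
β1 |J1
β2 |I1
β3 |I2
β4 |R2
β5 |R3

#1 stroke→J1  (Se1: effort source, stroke at far end)
#0 stroke→R1  (J1: bond 1 brought effort, rest push out)
#2 stroke→I1  (J1 effort already set via bond 1)
#3 stroke→I2  (J1 effort already set via bond 1)
#4 stroke→R2  (0-jn J1 has e-setter on 1)
#5 stroke→R3  (J1: bond 1 brought effort, rest push out)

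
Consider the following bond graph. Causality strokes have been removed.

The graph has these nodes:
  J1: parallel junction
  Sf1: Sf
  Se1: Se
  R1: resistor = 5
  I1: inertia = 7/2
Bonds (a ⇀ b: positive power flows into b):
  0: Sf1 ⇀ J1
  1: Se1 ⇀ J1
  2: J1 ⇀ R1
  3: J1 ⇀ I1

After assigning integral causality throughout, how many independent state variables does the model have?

#0 |Sf1  (source Sf1 imposes f)
#1 |J1  (Se1 (Se) sets effort on bond)
#2 |R1  (J1 effort already set via bond 1)
#3 |I1  (J1 effort already set via bond 1)

1  (I1 all integral)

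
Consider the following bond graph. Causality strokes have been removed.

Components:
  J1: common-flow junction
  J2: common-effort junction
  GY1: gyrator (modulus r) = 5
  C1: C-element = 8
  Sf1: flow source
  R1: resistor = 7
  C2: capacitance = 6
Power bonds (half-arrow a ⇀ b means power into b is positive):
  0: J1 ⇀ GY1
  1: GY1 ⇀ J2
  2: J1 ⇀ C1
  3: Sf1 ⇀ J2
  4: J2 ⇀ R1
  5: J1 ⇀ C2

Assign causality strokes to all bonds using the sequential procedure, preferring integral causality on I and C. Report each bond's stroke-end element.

#3 |Sf1  (source Sf1 imposes f)
#2 |J1  (C1 outputs effort q/C1)
#5 |J1  (C2 integral (e out))
#0 |GY1  (only one flow-in slot at J1)
#1 |GY1  (GY1: gyrator matches bond 0)
#4 |J2  (only one effort-in slot at J2)

b0 |GY1
b1 |GY1
b2 |J1
b3 |Sf1
b4 |J2
b5 |J1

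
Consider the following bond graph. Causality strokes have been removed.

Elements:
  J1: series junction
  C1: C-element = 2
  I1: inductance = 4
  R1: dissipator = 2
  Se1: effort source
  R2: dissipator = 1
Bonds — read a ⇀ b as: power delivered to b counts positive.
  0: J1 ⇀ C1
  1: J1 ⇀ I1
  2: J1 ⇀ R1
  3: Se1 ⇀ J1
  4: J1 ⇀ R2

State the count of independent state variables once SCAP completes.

b3 stroke→J1  (Se1 (Se) sets effort on bond)
b0 stroke→J1  (prefer integral on C1)
b1 stroke→I1  (prefer integral on I1)
b2 stroke→J1  (J1 flow already set via bond 1)
b4 stroke→J1  (1-jn J1 has f-setter on 1)

2  (C1, I1 all integral)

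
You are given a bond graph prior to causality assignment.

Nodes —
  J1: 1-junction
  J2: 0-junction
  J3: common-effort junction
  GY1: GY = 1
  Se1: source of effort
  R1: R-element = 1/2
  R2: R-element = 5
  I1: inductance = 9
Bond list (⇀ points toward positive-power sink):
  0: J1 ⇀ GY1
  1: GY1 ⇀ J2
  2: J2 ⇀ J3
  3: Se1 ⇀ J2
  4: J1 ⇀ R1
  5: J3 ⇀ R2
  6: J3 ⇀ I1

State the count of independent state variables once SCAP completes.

b3 |J2  (source Se1 imposes e)
b1 |GY1  (0-jn J2 has e-setter on 3)
b2 |J3  (0-jn J2 has e-setter on 3)
b5 |R2  (common-e at J3 fixed by 2)
b6 |I1  (J3 effort already set via bond 2)
b0 |GY1  (GY GY1: same side as bond 1)
b4 |J1  (1-jn J1 has f-setter on 0)

1  (I1 all integral)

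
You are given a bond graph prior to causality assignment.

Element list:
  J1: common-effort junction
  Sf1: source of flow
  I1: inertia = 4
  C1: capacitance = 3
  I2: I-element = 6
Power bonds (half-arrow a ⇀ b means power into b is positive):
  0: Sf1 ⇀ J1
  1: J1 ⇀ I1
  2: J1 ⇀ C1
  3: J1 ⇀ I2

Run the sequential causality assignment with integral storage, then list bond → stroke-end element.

b0 →Sf1
b1 →I1
b2 →J1
b3 →I2

#0 |Sf1  (source Sf1 imposes f)
#1 |I1  (I1 outputs flow p/I1)
#2 |J1  (C1 integral (e out))
#3 |I2  (J1 effort already set via bond 2)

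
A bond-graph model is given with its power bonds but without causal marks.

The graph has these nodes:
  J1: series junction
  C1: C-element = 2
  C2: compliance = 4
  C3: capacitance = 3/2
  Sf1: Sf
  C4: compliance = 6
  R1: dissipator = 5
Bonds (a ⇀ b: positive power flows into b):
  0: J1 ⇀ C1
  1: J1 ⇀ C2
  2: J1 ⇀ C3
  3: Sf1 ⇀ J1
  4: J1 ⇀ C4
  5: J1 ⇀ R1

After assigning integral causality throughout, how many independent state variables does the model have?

4  (C1, C2, C3, C4 all integral)

β3 |Sf1  (Sf1: flow source, stroke at near end)
β0 |J1  (common-f at J1 fixed by 3)
β1 |J1  (J1 flow already set via bond 3)
β2 |J1  (J1 flow already set via bond 3)
β4 |J1  (1-jn J1 has f-setter on 3)
β5 |J1  (common-f at J1 fixed by 3)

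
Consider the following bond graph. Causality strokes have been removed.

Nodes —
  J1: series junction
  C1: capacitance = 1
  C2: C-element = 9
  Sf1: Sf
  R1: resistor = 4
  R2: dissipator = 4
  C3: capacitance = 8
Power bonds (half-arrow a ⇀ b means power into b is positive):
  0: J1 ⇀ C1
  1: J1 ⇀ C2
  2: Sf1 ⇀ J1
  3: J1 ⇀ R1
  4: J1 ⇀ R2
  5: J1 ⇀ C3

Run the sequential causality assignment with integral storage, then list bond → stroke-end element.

b0 stroke at J1
b1 stroke at J1
b2 stroke at Sf1
b3 stroke at J1
b4 stroke at J1
b5 stroke at J1

#2 →Sf1  (Sf1 (Sf) sets flow on bond)
#0 →J1  (1-jn J1 has f-setter on 2)
#1 →J1  (common-f at J1 fixed by 2)
#3 →J1  (1-jn J1 has f-setter on 2)
#4 →J1  (J1 flow already set via bond 2)
#5 →J1  (J1 flow already set via bond 2)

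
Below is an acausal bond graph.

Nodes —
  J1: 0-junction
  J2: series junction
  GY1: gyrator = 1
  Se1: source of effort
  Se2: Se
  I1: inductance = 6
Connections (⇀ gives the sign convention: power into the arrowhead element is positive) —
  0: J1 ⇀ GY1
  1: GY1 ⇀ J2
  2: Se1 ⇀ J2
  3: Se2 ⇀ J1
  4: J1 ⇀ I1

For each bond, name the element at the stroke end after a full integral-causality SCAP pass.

b2 stroke→J2  (source Se1 imposes e)
b3 stroke→J1  (source Se2 imposes e)
b0 stroke→GY1  (common-e at J1 fixed by 3)
b4 stroke→I1  (J1: bond 3 brought effort, rest push out)
b1 stroke→GY1  (only one flow-in slot at J2)

bond 0 stroke→GY1
bond 1 stroke→GY1
bond 2 stroke→J2
bond 3 stroke→J1
bond 4 stroke→I1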